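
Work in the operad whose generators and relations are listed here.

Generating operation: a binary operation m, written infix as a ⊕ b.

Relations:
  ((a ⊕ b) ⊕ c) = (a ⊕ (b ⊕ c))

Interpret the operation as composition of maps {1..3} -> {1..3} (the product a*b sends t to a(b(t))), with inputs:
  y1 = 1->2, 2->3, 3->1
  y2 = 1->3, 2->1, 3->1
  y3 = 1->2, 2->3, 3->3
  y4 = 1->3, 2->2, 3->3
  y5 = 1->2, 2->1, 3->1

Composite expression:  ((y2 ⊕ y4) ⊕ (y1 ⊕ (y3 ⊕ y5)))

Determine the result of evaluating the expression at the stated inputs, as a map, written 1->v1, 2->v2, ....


(y2 ⊕ y4) = 1->1, 2->1, 3->1
(y3 ⊕ y5) = 1->3, 2->2, 3->2
(y1 ⊕ (y3 ⊕ y5)) = 1->1, 2->3, 3->3
((y2 ⊕ y4) ⊕ (y1 ⊕ (y3 ⊕ y5))) = 1->1, 2->1, 3->1

1->1, 2->1, 3->1


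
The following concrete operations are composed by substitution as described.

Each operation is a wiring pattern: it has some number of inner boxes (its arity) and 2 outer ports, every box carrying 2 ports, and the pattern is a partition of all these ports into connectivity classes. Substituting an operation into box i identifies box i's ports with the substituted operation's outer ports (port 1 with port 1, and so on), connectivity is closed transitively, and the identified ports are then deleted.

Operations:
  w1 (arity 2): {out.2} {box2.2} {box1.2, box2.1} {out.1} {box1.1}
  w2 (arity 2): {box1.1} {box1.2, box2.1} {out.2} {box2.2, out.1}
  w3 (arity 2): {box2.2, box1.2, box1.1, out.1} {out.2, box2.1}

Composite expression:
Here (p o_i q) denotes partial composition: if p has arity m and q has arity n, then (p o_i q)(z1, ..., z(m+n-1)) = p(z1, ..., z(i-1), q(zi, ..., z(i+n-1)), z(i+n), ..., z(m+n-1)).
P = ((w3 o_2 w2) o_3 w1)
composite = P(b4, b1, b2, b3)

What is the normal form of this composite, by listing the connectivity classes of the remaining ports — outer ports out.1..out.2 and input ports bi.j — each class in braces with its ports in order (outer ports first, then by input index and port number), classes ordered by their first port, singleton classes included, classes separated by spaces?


Connectivity passes through glued w3-boundaries; trace each wire chain.
through w1, on inputs (b2, b3): {out.1} {out.2} {b2.1} {b2.2, b3.1} {b3.2} (out.j = stage outer ports)
through w2, on inputs (b1, b2, b3): {out.1} {out.2} {b1.1} {b1.2} {b2.1} {b2.2, b3.1} {b3.2} (out.j = stage outer ports)
through w3, on inputs (b4, b1, b2, b3): {out.1, b4.1, b4.2} {out.2} {b1.1} {b1.2} {b2.1} {b2.2, b3.1} {b3.2} (out.j = stage outer ports)

{out.1, b4.1, b4.2} {out.2} {b1.1} {b1.2} {b2.1} {b2.2, b3.1} {b3.2}


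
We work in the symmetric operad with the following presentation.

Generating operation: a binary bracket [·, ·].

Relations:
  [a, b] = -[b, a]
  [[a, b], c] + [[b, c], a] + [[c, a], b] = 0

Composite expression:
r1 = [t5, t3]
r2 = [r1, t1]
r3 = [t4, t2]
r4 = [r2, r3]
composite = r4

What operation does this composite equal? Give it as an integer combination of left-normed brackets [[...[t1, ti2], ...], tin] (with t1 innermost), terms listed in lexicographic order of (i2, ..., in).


-[[[[t1, t3], t5], t2], t4] + [[[[t1, t3], t5], t4], t2] + [[[[t1, t5], t3], t2], t4] - [[[[t1, t5], t3], t4], t2]

Left-normed coefficients sit on the t1-initial expansion words.
Composite bracket: [[[t5, t3], t1], [t4, t2]]
Applying ab - ba throughout gives 16 signed words (2^4 = 16).
Collect the words opening with t1:
  word t1t3t5t2t4 has sign -1, contributing -[[[[t1, t3], t5], t2], t4]
  word t1t3t5t4t2 has sign +1, contributing +[[[[t1, t3], t5], t4], t2]
  word t1t5t3t2t4 has sign +1, contributing +[[[[t1, t5], t3], t2], t4]
  word t1t5t3t4t2 has sign -1, contributing -[[[[t1, t5], t3], t4], t2]


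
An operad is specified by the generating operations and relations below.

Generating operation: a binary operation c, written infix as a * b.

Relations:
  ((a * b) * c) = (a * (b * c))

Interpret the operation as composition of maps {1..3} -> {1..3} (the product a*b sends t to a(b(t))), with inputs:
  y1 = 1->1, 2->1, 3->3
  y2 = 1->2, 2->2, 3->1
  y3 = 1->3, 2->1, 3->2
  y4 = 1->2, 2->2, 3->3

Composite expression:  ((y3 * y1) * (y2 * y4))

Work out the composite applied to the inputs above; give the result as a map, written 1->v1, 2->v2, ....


1->3, 2->3, 3->3

(y3 * y1) = 1->3, 2->3, 3->2
(y2 * y4) = 1->2, 2->2, 3->1
((y3 * y1) * (y2 * y4)) = 1->3, 2->3, 3->3


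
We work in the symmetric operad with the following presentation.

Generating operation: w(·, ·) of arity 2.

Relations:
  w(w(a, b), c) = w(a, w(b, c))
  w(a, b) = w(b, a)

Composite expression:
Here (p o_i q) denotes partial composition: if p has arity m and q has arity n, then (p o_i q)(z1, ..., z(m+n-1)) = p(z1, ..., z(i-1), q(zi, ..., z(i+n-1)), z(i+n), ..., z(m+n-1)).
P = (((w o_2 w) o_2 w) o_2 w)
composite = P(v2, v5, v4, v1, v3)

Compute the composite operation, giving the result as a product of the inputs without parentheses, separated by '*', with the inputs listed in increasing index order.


Shape and order are irrelevant to w; the v-input set decides.
w(v5, v4) spells out as v5 * v4
w(w(v5, v4), v1) spells out as v5 * v4 * v1
w(w(w(v5, v4), v1), v3) spells out as v5 * v4 * v1 * v3
w(v2, w(w(w(v5, v4), v1), v3)) spells out as v2 * v5 * v4 * v1 * v3
commutativity sorts the factors: v1 * v2 * v3 * v4 * v5

v1 * v2 * v3 * v4 * v5


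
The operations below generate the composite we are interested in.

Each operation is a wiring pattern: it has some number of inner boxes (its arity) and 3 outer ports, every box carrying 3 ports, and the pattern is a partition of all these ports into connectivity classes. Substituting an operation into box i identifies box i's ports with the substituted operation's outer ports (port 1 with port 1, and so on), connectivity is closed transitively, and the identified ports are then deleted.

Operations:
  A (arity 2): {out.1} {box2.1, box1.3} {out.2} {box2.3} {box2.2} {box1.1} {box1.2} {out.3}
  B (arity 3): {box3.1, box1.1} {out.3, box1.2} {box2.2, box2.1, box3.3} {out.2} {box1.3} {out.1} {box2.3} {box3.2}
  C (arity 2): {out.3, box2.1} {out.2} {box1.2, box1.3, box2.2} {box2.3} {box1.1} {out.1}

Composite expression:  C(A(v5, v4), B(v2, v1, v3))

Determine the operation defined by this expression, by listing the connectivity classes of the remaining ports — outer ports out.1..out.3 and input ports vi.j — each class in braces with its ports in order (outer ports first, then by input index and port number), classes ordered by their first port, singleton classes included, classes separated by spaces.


{out.1} {out.2} {out.3} {v1.1, v1.2, v3.3} {v1.3} {v2.1, v3.1} {v2.2} {v2.3} {v3.2} {v4.1, v5.3} {v4.2} {v4.3} {v5.1} {v5.2}

After gluing at C, chains via deleted ports link the v-ports.
A over (v5, v4) gives {out.1} {out.2} {out.3} {v4.1, v5.3} {v4.2} {v4.3} {v5.1} {v5.2}, out.j being that stage's outer ports
B over (v2, v1, v3) gives {out.1} {out.2} {out.3, v2.2} {v1.1, v1.2, v3.3} {v1.3} {v2.1, v3.1} {v2.3} {v3.2}, out.j being that stage's outer ports
C over (v5, v4, v2, v1, v3) gives {out.1} {out.2} {out.3} {v1.1, v1.2, v3.3} {v1.3} {v2.1, v3.1} {v2.2} {v2.3} {v3.2} {v4.1, v5.3} {v4.2} {v4.3} {v5.1} {v5.2}, out.j being that stage's outer ports


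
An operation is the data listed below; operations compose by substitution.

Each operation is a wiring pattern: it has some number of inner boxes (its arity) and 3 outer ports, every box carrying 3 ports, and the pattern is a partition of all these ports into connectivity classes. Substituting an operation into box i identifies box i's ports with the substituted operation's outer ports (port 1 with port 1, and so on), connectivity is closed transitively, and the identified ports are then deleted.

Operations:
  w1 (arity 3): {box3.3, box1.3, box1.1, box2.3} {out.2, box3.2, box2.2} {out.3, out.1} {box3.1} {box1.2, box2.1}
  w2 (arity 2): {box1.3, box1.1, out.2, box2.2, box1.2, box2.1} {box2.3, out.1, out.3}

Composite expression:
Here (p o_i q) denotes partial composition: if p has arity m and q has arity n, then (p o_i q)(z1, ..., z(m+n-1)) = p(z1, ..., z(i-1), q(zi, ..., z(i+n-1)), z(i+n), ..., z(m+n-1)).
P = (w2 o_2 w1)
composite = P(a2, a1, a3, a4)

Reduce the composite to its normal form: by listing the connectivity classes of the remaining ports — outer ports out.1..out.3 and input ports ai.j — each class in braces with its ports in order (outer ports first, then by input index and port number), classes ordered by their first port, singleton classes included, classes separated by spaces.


{out.1, out.2, out.3, a2.1, a2.2, a2.3, a3.2, a4.2} {a1.1, a1.3, a3.3, a4.3} {a1.2, a3.1} {a4.1}


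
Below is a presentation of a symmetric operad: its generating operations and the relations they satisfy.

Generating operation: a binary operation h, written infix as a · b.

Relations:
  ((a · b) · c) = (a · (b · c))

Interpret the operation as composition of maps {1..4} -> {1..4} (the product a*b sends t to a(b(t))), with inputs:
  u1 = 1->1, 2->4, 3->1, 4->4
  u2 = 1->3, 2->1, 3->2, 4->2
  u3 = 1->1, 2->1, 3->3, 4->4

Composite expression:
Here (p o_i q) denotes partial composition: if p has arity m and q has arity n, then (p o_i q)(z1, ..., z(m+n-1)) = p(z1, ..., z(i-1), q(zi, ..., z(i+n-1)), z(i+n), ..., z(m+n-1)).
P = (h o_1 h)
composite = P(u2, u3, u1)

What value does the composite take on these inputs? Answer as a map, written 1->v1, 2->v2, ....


1->3, 2->2, 3->3, 4->2


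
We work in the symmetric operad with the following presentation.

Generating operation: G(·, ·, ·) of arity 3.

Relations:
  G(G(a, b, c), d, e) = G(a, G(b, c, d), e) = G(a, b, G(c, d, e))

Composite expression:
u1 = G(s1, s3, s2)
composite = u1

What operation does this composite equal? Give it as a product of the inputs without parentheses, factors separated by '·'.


s1 · s3 · s2

The G-tree's shape is irrelevant; the s-reading-order decides.
G(s1, s3, s2) collapses to s1 · s3 · s2


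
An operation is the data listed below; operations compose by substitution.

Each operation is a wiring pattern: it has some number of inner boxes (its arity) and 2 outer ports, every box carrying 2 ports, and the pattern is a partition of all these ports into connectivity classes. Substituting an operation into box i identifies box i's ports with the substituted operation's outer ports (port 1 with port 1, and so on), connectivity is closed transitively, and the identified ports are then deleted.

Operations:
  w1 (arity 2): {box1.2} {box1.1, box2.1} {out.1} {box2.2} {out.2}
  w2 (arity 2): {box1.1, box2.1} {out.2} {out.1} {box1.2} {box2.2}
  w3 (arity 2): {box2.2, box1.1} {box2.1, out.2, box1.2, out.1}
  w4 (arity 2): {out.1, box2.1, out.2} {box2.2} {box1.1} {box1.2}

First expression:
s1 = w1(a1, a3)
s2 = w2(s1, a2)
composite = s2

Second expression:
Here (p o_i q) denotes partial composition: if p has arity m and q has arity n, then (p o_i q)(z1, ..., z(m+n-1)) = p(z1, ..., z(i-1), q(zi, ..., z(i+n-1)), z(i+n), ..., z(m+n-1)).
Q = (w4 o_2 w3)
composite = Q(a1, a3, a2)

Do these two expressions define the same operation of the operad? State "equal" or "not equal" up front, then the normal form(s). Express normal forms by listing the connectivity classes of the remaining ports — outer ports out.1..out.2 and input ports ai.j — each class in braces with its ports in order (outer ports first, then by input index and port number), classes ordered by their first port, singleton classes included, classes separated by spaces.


not equal; the first gives {out.1} {out.2} {a1.1, a3.1} {a1.2} {a2.1} {a2.2} {a3.2} and the second {out.1, out.2, a2.1, a3.2} {a1.1} {a1.2} {a2.2, a3.1}

The first composite normalizes to {out.1} {out.2} {a1.1, a3.1} {a1.2} {a2.1} {a2.2} {a3.2}
The second composite normalizes to {out.1, out.2, a2.1, a3.2} {a1.1} {a1.2} {a2.2, a3.1}
Different reductions; not equal.


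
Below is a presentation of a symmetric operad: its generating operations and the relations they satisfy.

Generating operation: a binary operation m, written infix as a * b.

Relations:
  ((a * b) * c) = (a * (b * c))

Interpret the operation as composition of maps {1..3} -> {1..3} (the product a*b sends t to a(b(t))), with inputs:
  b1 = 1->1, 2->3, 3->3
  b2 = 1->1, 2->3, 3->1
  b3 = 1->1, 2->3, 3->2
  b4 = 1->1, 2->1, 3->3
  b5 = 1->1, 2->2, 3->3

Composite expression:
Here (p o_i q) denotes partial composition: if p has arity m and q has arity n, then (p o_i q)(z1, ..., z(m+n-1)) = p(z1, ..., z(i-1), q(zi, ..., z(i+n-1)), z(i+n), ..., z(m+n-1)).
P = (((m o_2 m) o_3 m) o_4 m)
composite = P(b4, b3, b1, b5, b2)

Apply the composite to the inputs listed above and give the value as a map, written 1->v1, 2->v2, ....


1->1, 2->1, 3->1

(b5 * b2) = 1->1, 2->3, 3->1
(b1 * (b5 * b2)) = 1->1, 2->3, 3->1
(b3 * (b1 * (b5 * b2))) = 1->1, 2->2, 3->1
(b4 * (b3 * (b1 * (b5 * b2)))) = 1->1, 2->1, 3->1


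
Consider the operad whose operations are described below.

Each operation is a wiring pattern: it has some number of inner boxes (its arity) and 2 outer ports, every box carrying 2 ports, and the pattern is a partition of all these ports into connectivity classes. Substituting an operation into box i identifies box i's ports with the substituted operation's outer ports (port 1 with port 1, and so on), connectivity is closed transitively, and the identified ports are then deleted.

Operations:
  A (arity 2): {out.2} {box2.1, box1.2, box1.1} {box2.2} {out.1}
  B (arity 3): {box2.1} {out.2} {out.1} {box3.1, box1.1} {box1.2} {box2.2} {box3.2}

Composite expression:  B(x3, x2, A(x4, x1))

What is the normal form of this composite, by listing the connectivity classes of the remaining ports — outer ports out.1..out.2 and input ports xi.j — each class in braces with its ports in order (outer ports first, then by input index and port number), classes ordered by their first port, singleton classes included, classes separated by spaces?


{out.1} {out.2} {x1.1, x4.1, x4.2} {x1.2} {x2.1} {x2.2} {x3.1} {x3.2}

After gluing at B, chains via deleted ports link the x-ports.
the subtree at A composes to {out.1} {out.2} {x1.1, x4.1, x4.2} {x1.2} on (x4, x1); out.j = own outer ports
the subtree at B composes to {out.1} {out.2} {x1.1, x4.1, x4.2} {x1.2} {x2.1} {x2.2} {x3.1} {x3.2} on (x3, x2, x4, x1); out.j = own outer ports


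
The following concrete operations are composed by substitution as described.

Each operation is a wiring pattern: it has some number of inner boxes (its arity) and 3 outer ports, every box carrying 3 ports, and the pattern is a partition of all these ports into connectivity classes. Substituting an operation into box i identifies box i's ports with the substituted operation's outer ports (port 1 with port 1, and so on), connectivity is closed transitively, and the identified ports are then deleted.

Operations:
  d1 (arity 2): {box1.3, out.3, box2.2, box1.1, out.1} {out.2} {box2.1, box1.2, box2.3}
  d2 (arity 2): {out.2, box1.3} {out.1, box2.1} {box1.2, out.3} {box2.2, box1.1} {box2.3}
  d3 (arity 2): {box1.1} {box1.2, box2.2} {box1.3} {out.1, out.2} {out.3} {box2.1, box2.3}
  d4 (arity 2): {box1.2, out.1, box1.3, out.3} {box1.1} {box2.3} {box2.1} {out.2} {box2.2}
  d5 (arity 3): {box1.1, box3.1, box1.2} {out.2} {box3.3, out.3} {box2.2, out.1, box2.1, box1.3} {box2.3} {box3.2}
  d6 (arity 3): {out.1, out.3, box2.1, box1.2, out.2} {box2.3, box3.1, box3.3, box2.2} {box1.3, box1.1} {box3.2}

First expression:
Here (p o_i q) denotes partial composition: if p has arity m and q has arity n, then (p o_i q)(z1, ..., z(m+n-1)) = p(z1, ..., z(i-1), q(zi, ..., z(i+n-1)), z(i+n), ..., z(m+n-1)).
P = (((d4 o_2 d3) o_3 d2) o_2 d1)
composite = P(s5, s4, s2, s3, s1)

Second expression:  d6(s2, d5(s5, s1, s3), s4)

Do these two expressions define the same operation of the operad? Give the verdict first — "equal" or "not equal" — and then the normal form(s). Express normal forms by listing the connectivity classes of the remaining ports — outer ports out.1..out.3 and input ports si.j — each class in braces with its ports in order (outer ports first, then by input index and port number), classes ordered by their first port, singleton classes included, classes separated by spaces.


not equal: they reduce to {out.1, out.3, s5.2, s5.3} {out.2} {s1.1, s3.2} {s1.2, s3.1} {s1.3} {s2.1, s2.3, s4.2} {s2.2, s4.1, s4.3} {s3.3} {s5.1} and {out.1, out.2, out.3, s1.1, s1.2, s2.2, s5.3} {s1.3} {s2.1, s2.3} {s3.1, s5.1, s5.2} {s3.2} {s3.3, s4.1, s4.3} {s4.2}


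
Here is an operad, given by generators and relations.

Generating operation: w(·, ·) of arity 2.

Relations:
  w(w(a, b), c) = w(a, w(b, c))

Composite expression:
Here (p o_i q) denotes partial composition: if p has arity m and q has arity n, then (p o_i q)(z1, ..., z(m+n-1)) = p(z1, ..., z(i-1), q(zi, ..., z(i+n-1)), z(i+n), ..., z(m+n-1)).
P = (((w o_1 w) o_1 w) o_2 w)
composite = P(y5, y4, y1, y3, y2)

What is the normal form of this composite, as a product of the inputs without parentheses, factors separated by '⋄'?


Key point: w is associative — brackets drop, the y-order remains.
w(y4, y1) reduces to y4 ⋄ y1
w(y5, w(y4, y1)) reduces to y5 ⋄ y4 ⋄ y1
w(w(y5, w(y4, y1)), y3) reduces to y5 ⋄ y4 ⋄ y1 ⋄ y3
w(w(w(y5, w(y4, y1)), y3), y2) reduces to y5 ⋄ y4 ⋄ y1 ⋄ y3 ⋄ y2

y5 ⋄ y4 ⋄ y1 ⋄ y3 ⋄ y2


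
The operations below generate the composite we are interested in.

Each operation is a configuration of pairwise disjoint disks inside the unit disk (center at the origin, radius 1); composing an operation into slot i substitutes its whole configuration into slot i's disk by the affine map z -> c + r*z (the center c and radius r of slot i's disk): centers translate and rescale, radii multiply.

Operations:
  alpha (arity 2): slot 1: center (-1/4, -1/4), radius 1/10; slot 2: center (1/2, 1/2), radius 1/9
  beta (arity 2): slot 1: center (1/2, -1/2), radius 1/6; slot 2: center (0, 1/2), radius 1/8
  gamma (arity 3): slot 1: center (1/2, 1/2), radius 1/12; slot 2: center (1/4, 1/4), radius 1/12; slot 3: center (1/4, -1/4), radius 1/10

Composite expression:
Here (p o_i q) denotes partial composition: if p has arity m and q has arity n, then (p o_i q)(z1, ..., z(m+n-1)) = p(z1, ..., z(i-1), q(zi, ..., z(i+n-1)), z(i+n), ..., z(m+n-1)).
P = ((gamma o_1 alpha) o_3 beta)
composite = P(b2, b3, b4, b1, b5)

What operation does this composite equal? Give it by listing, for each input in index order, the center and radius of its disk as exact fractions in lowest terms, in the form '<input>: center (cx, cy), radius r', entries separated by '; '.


Follow each b-input down from gamma: c' goes to c + r*c', radius to r*r'.
b2: after 2 affine steps, its disk has center (23/48, 23/48), radius 1/120
b3: after 2 affine steps, its disk has center (13/24, 13/24), radius 1/108
b4: after 2 affine steps, its disk has center (7/24, 5/24), radius 1/72
b1: after 2 affine steps, its disk has center (1/4, 7/24), radius 1/96
b5: after 1 affine step, its disk has center (1/4, -1/4), radius 1/10

b1: center (1/4, 7/24), radius 1/96; b2: center (23/48, 23/48), radius 1/120; b3: center (13/24, 13/24), radius 1/108; b4: center (7/24, 5/24), radius 1/72; b5: center (1/4, -1/4), radius 1/10


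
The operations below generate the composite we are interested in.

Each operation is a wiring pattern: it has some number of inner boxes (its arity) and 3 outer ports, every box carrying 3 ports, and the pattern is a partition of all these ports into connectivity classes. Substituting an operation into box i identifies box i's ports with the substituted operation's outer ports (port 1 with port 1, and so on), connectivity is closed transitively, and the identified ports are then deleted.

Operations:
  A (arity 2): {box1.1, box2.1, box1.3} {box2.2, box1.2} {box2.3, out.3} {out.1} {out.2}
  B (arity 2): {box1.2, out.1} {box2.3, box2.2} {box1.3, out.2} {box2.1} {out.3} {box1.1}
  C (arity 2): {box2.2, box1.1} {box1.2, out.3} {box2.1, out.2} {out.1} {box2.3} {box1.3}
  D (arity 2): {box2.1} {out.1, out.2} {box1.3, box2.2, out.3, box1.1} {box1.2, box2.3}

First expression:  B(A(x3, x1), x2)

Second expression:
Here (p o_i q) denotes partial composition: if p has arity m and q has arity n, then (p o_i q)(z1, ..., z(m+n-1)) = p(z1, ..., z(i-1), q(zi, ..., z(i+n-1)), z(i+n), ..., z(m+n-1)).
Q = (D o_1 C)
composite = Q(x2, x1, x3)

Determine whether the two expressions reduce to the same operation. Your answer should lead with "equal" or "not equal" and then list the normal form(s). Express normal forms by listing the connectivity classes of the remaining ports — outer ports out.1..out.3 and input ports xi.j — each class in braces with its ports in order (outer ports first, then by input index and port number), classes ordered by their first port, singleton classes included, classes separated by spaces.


The first composite normalizes to {out.1} {out.2, x1.3} {out.3} {x1.1, x3.1, x3.3} {x1.2, x3.2} {x2.1} {x2.2, x2.3}
The second composite normalizes to {out.1, out.2} {out.3, x2.2, x3.2} {x1.1, x3.3} {x1.2, x2.1} {x1.3} {x2.3} {x3.1}
They disagree, so not equal.

not equal; first: {out.1} {out.2, x1.3} {out.3} {x1.1, x3.1, x3.3} {x1.2, x3.2} {x2.1} {x2.2, x2.3}; second: {out.1, out.2} {out.3, x2.2, x3.2} {x1.1, x3.3} {x1.2, x2.1} {x1.3} {x2.3} {x3.1}


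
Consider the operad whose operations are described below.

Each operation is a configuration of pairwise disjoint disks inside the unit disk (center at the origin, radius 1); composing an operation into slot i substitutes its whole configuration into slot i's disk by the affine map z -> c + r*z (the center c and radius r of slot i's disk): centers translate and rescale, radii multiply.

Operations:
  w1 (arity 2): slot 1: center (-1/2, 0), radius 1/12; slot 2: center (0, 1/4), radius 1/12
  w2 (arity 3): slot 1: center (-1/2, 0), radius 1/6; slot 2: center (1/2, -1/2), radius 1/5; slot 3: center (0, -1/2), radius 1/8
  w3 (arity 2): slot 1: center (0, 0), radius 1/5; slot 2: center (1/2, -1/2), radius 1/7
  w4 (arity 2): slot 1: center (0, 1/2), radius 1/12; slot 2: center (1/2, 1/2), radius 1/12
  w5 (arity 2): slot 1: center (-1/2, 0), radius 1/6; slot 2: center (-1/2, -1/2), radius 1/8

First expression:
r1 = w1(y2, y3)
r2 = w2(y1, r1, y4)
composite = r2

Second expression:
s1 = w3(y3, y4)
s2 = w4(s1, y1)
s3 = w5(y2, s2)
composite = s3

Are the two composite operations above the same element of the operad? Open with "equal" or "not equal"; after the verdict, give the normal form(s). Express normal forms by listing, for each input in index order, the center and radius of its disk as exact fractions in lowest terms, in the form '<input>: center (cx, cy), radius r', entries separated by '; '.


In normal form, the first expression is y1: center (-1/2, 0), radius 1/6; y2: center (2/5, -1/2), radius 1/60; y3: center (1/2, -9/20), radius 1/60; y4: center (0, -1/2), radius 1/8
In normal form, the second expression is y1: center (-7/16, -7/16), radius 1/96; y2: center (-1/2, 0), radius 1/6; y3: center (-1/2, -7/16), radius 1/480; y4: center (-95/192, -85/192), radius 1/672
Distinct normal forms: not equal.

not equal; the first gives y1: center (-1/2, 0), radius 1/6; y2: center (2/5, -1/2), radius 1/60; y3: center (1/2, -9/20), radius 1/60; y4: center (0, -1/2), radius 1/8 and the second y1: center (-7/16, -7/16), radius 1/96; y2: center (-1/2, 0), radius 1/6; y3: center (-1/2, -7/16), radius 1/480; y4: center (-95/192, -85/192), radius 1/672


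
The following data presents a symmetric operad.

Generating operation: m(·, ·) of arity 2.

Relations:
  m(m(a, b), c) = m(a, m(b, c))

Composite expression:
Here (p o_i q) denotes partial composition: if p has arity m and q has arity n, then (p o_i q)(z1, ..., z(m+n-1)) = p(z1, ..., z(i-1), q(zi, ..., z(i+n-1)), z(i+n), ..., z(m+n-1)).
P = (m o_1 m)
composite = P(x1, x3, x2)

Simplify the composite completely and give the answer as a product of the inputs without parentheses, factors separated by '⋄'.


x1 ⋄ x3 ⋄ x2

The m-tree's shape is irrelevant; the x-reading-order decides.
m(x1, x3) reduces to x1 ⋄ x3
m(m(x1, x3), x2) reduces to x1 ⋄ x3 ⋄ x2


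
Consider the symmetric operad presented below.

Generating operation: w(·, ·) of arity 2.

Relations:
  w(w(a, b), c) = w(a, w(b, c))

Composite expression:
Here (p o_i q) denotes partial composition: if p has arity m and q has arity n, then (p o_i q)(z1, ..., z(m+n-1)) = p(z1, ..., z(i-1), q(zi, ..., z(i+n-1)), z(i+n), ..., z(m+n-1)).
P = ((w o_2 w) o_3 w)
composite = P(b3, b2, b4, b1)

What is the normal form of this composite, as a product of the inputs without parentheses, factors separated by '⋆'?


Under associativity of w, the answer is the b's in reading order.
w(b4, b1) unparenthesizes to b4 ⋆ b1
w(b2, w(b4, b1)) unparenthesizes to b2 ⋆ b4 ⋆ b1
w(b3, w(b2, w(b4, b1))) unparenthesizes to b3 ⋆ b2 ⋆ b4 ⋆ b1

b3 ⋆ b2 ⋆ b4 ⋆ b1


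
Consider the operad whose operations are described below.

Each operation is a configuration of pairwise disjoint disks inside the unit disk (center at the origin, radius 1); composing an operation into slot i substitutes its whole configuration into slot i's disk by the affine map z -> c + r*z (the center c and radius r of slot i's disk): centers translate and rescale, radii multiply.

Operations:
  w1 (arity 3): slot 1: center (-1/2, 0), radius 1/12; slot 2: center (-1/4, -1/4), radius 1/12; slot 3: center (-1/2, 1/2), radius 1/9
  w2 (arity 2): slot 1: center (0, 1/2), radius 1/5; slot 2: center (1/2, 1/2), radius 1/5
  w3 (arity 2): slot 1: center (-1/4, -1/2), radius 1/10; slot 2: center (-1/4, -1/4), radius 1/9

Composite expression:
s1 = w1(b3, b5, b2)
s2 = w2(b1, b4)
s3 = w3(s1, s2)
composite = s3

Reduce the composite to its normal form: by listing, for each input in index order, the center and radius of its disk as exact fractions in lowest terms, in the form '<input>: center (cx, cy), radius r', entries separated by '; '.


b1: center (-1/4, -7/36), radius 1/45; b2: center (-3/10, -9/20), radius 1/90; b3: center (-3/10, -1/2), radius 1/120; b4: center (-7/36, -7/36), radius 1/45; b5: center (-11/40, -21/40), radius 1/120

Only the slot chain above each b matters under w3; compose those maps.
tracing b3 down its 2-map path: center (-3/10, -1/2), radius 1/120
tracing b5 down its 2-map path: center (-11/40, -21/40), radius 1/120
tracing b2 down its 2-map path: center (-3/10, -9/20), radius 1/90
tracing b1 down its 2-map path: center (-1/4, -7/36), radius 1/45
tracing b4 down its 2-map path: center (-7/36, -7/36), radius 1/45


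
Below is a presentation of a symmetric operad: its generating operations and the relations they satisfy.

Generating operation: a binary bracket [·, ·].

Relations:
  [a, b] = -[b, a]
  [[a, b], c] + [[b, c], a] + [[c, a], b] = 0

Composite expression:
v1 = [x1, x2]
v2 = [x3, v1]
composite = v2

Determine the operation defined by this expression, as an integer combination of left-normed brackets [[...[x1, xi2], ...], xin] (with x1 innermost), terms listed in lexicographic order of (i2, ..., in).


-[[x1, x2], x3]

Left-normed coefficients sit on the x1-initial expansion words.
Composite bracket: [x3, [x1, x2]]
Applying ab - ba throughout gives 4 signed words (2^2 = 4).
The x1-initial words carry the normal form:
  from x1x2x3, sign -1: term -[[x1, x2], x3]


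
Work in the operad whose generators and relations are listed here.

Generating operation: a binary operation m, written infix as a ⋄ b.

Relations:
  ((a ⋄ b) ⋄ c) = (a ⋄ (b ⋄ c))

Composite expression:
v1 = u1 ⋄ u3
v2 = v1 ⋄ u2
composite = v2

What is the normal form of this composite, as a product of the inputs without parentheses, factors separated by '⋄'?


u1 ⋄ u3 ⋄ u2


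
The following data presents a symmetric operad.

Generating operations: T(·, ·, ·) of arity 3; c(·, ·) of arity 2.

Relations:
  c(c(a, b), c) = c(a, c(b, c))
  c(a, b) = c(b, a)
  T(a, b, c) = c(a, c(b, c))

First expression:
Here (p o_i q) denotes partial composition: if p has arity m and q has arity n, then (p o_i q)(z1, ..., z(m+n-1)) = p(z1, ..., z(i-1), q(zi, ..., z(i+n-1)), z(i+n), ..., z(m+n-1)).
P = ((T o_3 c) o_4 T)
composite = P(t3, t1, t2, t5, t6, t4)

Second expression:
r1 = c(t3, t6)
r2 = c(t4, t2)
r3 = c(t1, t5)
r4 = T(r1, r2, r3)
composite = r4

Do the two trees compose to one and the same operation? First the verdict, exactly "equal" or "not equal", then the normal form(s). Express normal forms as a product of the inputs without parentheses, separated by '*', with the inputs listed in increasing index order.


equal — both sides give t1 * t2 * t3 * t4 * t5 * t6

In normal form, the first expression is t1 * t2 * t3 * t4 * t5 * t6
In normal form, the second expression is t1 * t2 * t3 * t4 * t5 * t6
Both agree, so they are equal.


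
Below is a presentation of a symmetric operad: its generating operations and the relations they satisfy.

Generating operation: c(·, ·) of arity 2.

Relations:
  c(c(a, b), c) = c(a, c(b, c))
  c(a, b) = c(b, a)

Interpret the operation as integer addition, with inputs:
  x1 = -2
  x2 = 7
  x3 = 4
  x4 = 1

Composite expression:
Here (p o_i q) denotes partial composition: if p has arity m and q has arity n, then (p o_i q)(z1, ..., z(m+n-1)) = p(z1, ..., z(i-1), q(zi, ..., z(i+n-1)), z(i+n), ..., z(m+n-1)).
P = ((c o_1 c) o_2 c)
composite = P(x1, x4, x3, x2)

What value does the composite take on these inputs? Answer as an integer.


c(x4, x3) = 5
c(x1, c(x4, x3)) = 3
c(c(x1, c(x4, x3)), x2) = 10

10


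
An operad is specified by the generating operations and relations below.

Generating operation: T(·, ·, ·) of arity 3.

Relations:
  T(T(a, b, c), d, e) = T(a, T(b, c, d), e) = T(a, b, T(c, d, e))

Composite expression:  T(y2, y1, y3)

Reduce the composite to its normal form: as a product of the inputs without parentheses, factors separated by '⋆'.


y2 ⋆ y1 ⋆ y3

Associativity of T dissolves the nesting; only the y-input order survives.
T(y2, y1, y3) unparenthesizes to y2 ⋆ y1 ⋆ y3


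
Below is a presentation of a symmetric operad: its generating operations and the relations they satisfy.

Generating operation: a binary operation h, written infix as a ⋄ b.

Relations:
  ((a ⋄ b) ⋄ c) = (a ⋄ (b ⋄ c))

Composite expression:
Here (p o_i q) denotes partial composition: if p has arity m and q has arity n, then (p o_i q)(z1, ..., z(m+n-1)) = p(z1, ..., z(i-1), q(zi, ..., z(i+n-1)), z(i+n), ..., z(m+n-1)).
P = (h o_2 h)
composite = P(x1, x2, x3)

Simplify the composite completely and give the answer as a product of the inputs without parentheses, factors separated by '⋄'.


x1 ⋄ x2 ⋄ x3

The h-tree's shape is irrelevant; the x-reading-order decides.
(x2 ⋄ x3) collapses to x2 ⋄ x3
(x1 ⋄ (x2 ⋄ x3)) collapses to x1 ⋄ x2 ⋄ x3


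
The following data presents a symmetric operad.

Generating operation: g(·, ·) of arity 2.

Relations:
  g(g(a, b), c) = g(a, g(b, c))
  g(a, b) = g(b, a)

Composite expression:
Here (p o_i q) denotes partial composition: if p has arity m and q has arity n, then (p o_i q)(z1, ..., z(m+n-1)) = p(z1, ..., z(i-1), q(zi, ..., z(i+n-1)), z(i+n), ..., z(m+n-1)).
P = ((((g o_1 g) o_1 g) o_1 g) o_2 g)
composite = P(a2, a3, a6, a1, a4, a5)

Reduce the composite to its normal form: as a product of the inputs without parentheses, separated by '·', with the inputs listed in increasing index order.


a1 · a2 · a3 · a4 · a5 · a6

Key point: g commutes, so take the a-inputs in any fixed order.
g(a3, a6) spells out as a3 · a6
g(a2, g(a3, a6)) spells out as a2 · a3 · a6
g(g(a2, g(a3, a6)), a1) spells out as a2 · a3 · a6 · a1
g(g(g(a2, g(a3, a6)), a1), a4) spells out as a2 · a3 · a6 · a1 · a4
g(g(g(g(a2, g(a3, a6)), a1), a4), a5) spells out as a2 · a3 · a6 · a1 · a4 · a5
putting the inputs in ascending order: a1 · a2 · a3 · a4 · a5 · a6


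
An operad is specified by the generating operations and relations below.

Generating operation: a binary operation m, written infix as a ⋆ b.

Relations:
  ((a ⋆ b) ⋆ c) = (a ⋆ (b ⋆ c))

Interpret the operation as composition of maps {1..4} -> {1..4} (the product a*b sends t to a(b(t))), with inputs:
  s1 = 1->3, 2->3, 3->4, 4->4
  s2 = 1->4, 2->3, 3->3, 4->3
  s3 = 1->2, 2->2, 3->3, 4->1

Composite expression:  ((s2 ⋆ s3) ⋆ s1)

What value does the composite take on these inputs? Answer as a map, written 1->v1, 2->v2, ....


(s2 ⋆ s3) = 1->3, 2->3, 3->3, 4->4
((s2 ⋆ s3) ⋆ s1) = 1->3, 2->3, 3->4, 4->4

1->3, 2->3, 3->4, 4->4


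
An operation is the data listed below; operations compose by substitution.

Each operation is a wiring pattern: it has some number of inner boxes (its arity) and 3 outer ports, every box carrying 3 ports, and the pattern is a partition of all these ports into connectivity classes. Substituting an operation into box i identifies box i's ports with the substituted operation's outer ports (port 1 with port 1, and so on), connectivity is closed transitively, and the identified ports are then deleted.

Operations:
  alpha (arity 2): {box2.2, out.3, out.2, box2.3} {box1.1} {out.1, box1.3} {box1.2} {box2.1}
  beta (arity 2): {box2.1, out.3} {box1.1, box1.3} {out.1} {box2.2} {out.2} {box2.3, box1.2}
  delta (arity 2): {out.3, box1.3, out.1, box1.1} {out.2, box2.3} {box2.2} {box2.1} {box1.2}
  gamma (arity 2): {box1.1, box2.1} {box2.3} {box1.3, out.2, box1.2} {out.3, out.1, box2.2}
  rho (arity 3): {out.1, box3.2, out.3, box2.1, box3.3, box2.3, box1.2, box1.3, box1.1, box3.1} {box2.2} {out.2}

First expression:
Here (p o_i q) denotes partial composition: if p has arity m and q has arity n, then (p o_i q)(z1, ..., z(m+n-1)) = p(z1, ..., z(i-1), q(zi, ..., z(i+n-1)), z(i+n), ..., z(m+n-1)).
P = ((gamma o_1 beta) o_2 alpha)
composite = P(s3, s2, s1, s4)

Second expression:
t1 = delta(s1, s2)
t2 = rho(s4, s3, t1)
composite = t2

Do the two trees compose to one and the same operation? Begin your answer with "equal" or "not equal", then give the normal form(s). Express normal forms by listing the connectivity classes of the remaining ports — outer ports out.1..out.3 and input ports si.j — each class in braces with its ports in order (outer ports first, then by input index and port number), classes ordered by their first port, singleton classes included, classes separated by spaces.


not equal — first {out.1, out.3, s4.2} {out.2, s2.3} {s1.1} {s1.2, s1.3, s3.2} {s2.1} {s2.2} {s3.1, s3.3} {s4.1} {s4.3}, second {out.1, out.3, s1.1, s1.3, s2.3, s3.1, s3.3, s4.1, s4.2, s4.3} {out.2} {s1.2} {s2.1} {s2.2} {s3.2}

In normal form, the first expression is {out.1, out.3, s4.2} {out.2, s2.3} {s1.1} {s1.2, s1.3, s3.2} {s2.1} {s2.2} {s3.1, s3.3} {s4.1} {s4.3}
In normal form, the second expression is {out.1, out.3, s1.1, s1.3, s2.3, s3.1, s3.3, s4.1, s4.2, s4.3} {out.2} {s1.2} {s2.1} {s2.2} {s3.2}
The normal forms differ: not equal.


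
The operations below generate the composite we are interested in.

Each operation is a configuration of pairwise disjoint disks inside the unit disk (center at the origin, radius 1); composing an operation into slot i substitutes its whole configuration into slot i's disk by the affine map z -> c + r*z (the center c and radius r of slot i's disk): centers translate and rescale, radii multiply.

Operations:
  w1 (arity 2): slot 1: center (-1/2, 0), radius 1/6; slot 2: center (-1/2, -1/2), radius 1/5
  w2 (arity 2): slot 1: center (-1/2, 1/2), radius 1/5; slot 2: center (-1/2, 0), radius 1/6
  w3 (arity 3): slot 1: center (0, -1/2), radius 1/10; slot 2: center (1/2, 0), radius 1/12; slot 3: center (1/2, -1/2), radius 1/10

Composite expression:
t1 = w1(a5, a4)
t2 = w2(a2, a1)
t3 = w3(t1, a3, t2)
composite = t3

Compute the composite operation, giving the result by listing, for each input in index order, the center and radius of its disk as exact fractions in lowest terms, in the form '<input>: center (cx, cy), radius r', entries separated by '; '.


a1: center (9/20, -1/2), radius 1/60; a2: center (9/20, -9/20), radius 1/50; a3: center (1/2, 0), radius 1/12; a4: center (-1/20, -11/20), radius 1/50; a5: center (-1/20, -1/2), radius 1/60

Follow each a-input down from w3: c' goes to c + r*c', radius to r*r'.
input a5: applying the 2 nested substitutions gives center (-1/20, -1/2), radius 1/60
input a4: applying the 2 nested substitutions gives center (-1/20, -11/20), radius 1/50
input a3: applying the 1 nested substitution gives center (1/2, 0), radius 1/12
input a2: applying the 2 nested substitutions gives center (9/20, -9/20), radius 1/50
input a1: applying the 2 nested substitutions gives center (9/20, -1/2), radius 1/60


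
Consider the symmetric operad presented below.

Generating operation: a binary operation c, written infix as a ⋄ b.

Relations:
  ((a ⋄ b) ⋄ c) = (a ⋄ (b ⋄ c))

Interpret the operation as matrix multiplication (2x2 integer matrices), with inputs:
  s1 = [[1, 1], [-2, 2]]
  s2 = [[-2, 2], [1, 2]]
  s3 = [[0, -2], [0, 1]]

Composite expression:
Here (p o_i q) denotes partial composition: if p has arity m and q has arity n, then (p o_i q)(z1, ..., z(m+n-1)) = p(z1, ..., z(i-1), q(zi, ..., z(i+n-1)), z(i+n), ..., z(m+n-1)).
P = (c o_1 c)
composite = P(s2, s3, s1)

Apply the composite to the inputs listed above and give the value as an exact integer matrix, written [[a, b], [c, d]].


[[-12, 12], [0, 0]]


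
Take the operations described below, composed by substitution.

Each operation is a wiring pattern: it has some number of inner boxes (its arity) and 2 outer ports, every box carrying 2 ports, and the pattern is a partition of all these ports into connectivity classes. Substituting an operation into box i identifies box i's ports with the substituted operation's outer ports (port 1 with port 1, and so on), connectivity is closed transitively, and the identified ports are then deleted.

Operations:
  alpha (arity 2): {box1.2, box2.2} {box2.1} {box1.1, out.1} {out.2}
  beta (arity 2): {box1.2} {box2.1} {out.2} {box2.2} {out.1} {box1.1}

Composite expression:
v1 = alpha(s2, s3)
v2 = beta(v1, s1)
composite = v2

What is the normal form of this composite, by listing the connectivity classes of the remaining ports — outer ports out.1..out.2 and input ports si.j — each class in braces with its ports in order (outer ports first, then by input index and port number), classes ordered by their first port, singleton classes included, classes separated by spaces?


Treat the ports identified at beta as solder joints: merge, then drop.
after alpha, the pattern on (s2, s3) reads {out.1, s2.1} {out.2} {s2.2, s3.2} {s3.1} (out.j = its outer ports)
after beta, the pattern on (s2, s3, s1) reads {out.1} {out.2} {s1.1} {s1.2} {s2.1} {s2.2, s3.2} {s3.1} (out.j = its outer ports)

{out.1} {out.2} {s1.1} {s1.2} {s2.1} {s2.2, s3.2} {s3.1}


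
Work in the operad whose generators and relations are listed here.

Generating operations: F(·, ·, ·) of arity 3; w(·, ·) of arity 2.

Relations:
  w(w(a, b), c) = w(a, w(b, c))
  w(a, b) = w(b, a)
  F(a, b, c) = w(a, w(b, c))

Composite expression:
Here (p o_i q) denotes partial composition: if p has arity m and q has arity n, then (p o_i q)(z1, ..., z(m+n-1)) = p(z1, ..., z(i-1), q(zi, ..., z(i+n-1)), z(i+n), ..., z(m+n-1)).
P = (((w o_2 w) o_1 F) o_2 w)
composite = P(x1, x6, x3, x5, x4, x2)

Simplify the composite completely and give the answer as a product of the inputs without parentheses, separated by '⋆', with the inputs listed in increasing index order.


Reordering under w is free, so list the x-inputs canonically.
w(x6, x3) unparenthesizes to x6 ⋆ x3
F(x1, w(x6, x3), x5) unparenthesizes to x1 ⋆ x6 ⋆ x3 ⋆ x5
w(x4, x2) unparenthesizes to x4 ⋆ x2
w(F(x1, w(x6, x3), x5), w(x4, x2)) unparenthesizes to x1 ⋆ x6 ⋆ x3 ⋆ x5 ⋆ x4 ⋆ x2
putting the inputs in ascending order: x1 ⋆ x2 ⋆ x3 ⋆ x4 ⋆ x5 ⋆ x6

x1 ⋆ x2 ⋆ x3 ⋆ x4 ⋆ x5 ⋆ x6


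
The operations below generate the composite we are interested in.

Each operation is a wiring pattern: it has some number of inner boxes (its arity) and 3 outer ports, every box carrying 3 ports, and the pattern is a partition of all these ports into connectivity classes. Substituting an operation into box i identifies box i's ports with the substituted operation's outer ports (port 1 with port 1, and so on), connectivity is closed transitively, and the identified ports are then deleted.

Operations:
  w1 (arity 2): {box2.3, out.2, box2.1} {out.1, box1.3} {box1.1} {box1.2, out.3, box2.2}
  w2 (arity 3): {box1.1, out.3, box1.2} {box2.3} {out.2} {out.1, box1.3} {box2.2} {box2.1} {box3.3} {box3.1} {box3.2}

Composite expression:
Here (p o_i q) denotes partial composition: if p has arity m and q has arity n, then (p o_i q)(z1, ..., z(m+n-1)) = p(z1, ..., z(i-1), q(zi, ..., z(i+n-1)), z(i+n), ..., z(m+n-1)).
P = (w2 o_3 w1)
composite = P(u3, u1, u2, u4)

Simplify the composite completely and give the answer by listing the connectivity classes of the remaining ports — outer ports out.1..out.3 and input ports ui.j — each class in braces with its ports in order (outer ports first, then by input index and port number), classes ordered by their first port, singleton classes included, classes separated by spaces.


{out.1, u3.3} {out.2} {out.3, u3.1, u3.2} {u1.1} {u1.2} {u1.3} {u2.1} {u2.2, u4.2} {u2.3} {u4.1, u4.3}
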